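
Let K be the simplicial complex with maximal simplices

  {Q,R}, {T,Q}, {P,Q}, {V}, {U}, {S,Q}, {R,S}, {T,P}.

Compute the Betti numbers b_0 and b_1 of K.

b_0 = 3, b_1 = 2.

Fix the vertex order P < Q < R < S < T < U < V and write every simplex with vertices in increasing order. Then dim K = 1 and the simplices of K are:

  0-simplices (7): P, Q, R, S, T, U, V
  1-simplices (6): PQ, PT, QR, QS, QT, RS

so the chain groups are C_0 ≅ Z^7, C_1 ≅ Z^6.

The boundary map ∂_1: C_1 → C_0 maps an edge to its endpoints' difference, ∂[p,q] = q − p. For instance
  ∂QS = S − Q.
This gives a 7×6 integer matrix of rank 4; reducing to Smith normal form yields diagonal entries (1,1,1,1).

From H_k ≅ ker(∂_k) / im(∂_{k+1}) we obtain:

  H_0: rank C_0 − rank ∂_1 = 7 − 4 = 3, and the invariant factors of ∂_1 are all 1, so H_0 = Z^3.
  H_1: rank ker ∂_1 − rank ∂_2 = (6 − 4) − 0 = 2, and there is no ∂_2, so H_1 = Z^2.

As a check, the Euler characteristic is 7 − 6 = 1, which agrees with 3 − 2 = 1.
(K is a triangulation of the disjoint union of a wedge of 2 circles and a set of 2 points.)

Hence the Betti numbers are b_0 = 3, b_1 = 2.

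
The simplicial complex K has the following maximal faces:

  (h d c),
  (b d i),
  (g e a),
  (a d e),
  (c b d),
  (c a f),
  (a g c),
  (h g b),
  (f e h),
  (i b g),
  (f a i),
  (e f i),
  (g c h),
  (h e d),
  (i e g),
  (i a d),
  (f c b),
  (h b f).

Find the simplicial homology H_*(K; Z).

H_0 ≅ Z,  H_1 ≅ Z × Z/2,  H_2 = 0.

K has 9 vertices, 27 edges, 18 triangles.
rank ∂_0 = 0, rank ∂_1 = 8 ⇒ b_0 = 9 − 0 − 8 = 1; all invariant factors of ∂_1 are 1 so no torsion. So H_0 = Z.
rank ∂_1 = 8, rank ∂_2 = 18 ⇒ b_1 = 27 − 8 − 18 = 1; ∂_2 has invariant factor(s) [2] giving torsion. So H_1 = Z × Z/2.
rank ∂_2 = 18, rank ∂_3 = 0 ⇒ b_2 = 18 − 18 − 0 = 0. So H_2 = 0.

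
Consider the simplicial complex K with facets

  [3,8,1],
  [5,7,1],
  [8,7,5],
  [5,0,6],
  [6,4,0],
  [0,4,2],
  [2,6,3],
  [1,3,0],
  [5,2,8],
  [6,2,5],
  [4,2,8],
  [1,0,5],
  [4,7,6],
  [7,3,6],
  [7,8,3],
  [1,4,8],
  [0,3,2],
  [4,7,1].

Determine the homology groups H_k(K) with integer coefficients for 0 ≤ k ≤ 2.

H_0 = Z,  H_1 = Z ⊕ Z/2,  H_2 = 0.

We work with the vertex ordering 0 < 1 < 2 < 3 < 4 < 5 < 6 < 7 < 8. The simplices of K, each written with vertices in increasing order, are:

  0-simplices (9): [0], [1], [2], [3], [4], [5], [6], [7], [8]
  1-simplices (27): (27 of them)
  2-simplices (18): [0,1,3], [0,1,5], [0,2,3], [0,2,4], [0,4,6], [0,5,6], [1,3,8], [1,4,7], [1,4,8], [1,5,7], [2,3,6], [2,4,8], [2,5,6], [2,5,8], [3,6,7], [3,7,8], [4,6,7], [5,7,8]

giving chain groups C_0 ≅ Z^9, C_1 ≅ Z^27, C_2 ≅ Z^18.

∂_1: C_1 → C_0 maps an edge to its endpoints' difference, ∂[p,q] = q − p.
The resulting 9×27 matrix has rank 8, and its Smith normal form has invariant factors (1,1,1,1,1,1,1,1).

The boundary map ∂_2: C_2 → C_1 sends each 2-simplex [p,q,r] to [q,r] − [p,r] + [p,q]. For instance
  ∂[1,4,7] = [4,7] − [1,7] + [1,4],
  ∂[0,5,6] = [5,6] − [0,6] + [0,5].
The 27×18 boundary matrix has rank 18 and Smith normal form diag(1,1,1,1,1,1,1,1,1,1,1,1,1,1,1,1,1,2).

Reading off H_k = ker ∂_k / im ∂_{k+1}:

  H_0: rank C_0 − rank ∂_1 = 9 − 8 = 1, and the invariant factors of ∂_1 are all 1, so H_0 = Z.
  H_1: rank ker ∂_1 − rank ∂_2 = (27 − 8) − 18 = 1, and ∂_2 has invariant factor 2 > 1, so H_1 = Z ⊕ Z/2.
  H_2: rank ker ∂_2 − rank ∂_3 = (18 − 18) − 0 = 0, and there is no ∂_3, so H_2 = 0.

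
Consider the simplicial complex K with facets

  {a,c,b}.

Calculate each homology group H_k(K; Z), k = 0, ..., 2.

Order the vertices as a < b < c. Listing each simplex with vertices in this order, K has dimension 2 with simplices:

  0-simplices (3): a, b, c
  1-simplices (3): ab, ac, bc
  2-simplices (1): abc

giving chain groups C_0 ≅ Z^3, C_1 ≅ Z^3, C_2 ≅ Z^1.

Boundary ∂_1: C_1 → C_0 maps an edge to its endpoints' difference, ∂[p,q] = q − p. For instance
  ∂ac = c − a.
As a 3×3 matrix over Z this has rank 2, with invariant factors (1,1).

The boundary map ∂_2: C_2 → C_1 sends each 2-simplex [p,q,r] to [q,r] − [p,r] + [p,q]. For instance
  ∂abc = bc − ac + ab.
As a 3×1 matrix over Z this has rank 1, with invariant factors (1).

Reading off H_k = ker ∂_k / im ∂_{k+1}:

  H_0: rank C_0 − rank ∂_1 = 3 − 2 = 1, and the invariant factors of ∂_1 are all 1, so H_0 ≅ Z.
  H_1: rank ker ∂_1 − rank ∂_2 = (3 − 2) − 1 = 0, and the invariant factors of ∂_2 are all 1, so H_1 ≅ 0.
  H_2: rank ker ∂_2 − rank ∂_3 = (1 − 1) − 0 = 0, and there is no ∂_3, so H_2 ≅ 0.

H_0 = Z,  H_1 = 0,  H_2 = 0.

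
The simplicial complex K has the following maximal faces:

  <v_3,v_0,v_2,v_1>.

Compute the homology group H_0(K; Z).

Take the total order v_0 < v_1 < v_2 < v_3 on the vertex set. Then K (dimension 3) consists of the simplices:

  0-simplices (4): [v_0], [v_1], [v_2], [v_3]
  1-simplices (6): [v_0,v_1], [v_0,v_2], [v_0,v_3], [v_1,v_2], [v_1,v_3], [v_2,v_3]
  2-simplices (4): [v_0,v_1,v_2], [v_0,v_1,v_3], [v_0,v_2,v_3], [v_1,v_2,v_3]
  3-simplices (1): [v_0,v_1,v_2,v_3]

so the chain groups are C_0 ≅ Z^4, C_1 ≅ Z^6, C_2 ≅ Z^4, C_3 ≅ Z^1.

∂_1: C_1 → C_0 maps an edge to its endpoints' difference, ∂[p,q] = q − p.
As a 4×6 matrix over Z this has rank 3, with invariant factors (1,1,1).

Boundary ∂_2: C_2 → C_1 maps a triangle to the signed sum of its edges. For instance
  ∂[v_0,v_1,v_2] = [v_1,v_2] − [v_0,v_2] + [v_0,v_1],
  ∂[v_0,v_1,v_3] = [v_1,v_3] − [v_0,v_3] + [v_0,v_1].
The 6×4 boundary matrix has rank 3 and Smith normal form diag(1,1,1).

Boundary ∂_3: C_3 → C_2 sends each 3-simplex σ to the alternating sum Σ_i (−1)^i (σ with its i-th vertex removed). For instance
  ∂[v_0,v_1,v_2,v_3] = [v_1,v_2,v_3] − [v_0,v_2,v_3] + [v_0,v_1,v_3] − [v_0,v_1,v_2].
The 4×1 boundary matrix has rank 1 and Smith normal form diag(1).

Now H_k = ker ∂_k / im ∂_{k+1}, so:

  H_0: rank C_0 − rank ∂_1 = 4 − 3 = 1, and the invariant factors of ∂_1 are all 1, so H_0 ≅ Z.

H_0 = Z.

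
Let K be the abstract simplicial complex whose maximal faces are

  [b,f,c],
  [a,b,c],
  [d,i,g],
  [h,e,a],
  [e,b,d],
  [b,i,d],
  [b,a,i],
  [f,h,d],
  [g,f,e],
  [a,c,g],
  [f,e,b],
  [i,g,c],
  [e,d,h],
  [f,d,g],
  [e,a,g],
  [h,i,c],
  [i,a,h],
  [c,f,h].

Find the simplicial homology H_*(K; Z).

Order the vertices as a < b < c < d < e < f < g < h < i. Listing each simplex with vertices in this order, K has dimension 2 with simplices:

  0-simplices (9): a, b, c, d, e, f, g, h, i
  1-simplices (27): ab, ac, ae, ag, ah, ai, bc, bd, be, bf, bi, cf, cg, ch, ci, de, df, dg, dh, di, ef, eg, eh, fg, fh, gi, hi
  2-simplices (18): abc, abi, acg, aeg, aeh, ahi, bcf, bde, bdi, bef, cfh, cgi, chi, deh, dfg, dfh, dgi, efg

so the chain groups are C_0 ≅ Z^9, C_1 ≅ Z^27, C_2 ≅ Z^18.

The boundary map ∂_1: C_1 → C_0 maps an edge to its endpoints' difference, ∂[p,q] = q − p. For instance
  ∂hi = i − h.
The 9×27 boundary matrix has rank 8 and Smith normal form diag(1,1,1,1,1,1,1,1).

The boundary map ∂_2: C_2 → C_1 maps a triangle to the signed sum of its edges. For instance
  ∂bdi = di − bi + bd,
  ∂abi = bi − ai + ab.
As a 27×18 matrix over Z this has rank 18, with invariant factors (1,1,1,1,1,1,1,1,1,1,1,1,1,1,1,1,1,2).

Computing H_k = (kernel of ∂_k) / (image of ∂_{k+1}):

  H_0: rank C_0 − rank ∂_1 = 9 − 8 = 1, and the invariant factors of ∂_1 are all 1, so H_0 ≅ Z.
  H_1: rank ker ∂_1 − rank ∂_2 = (27 − 8) − 18 = 1, and ∂_2 has invariant factor 2 > 1, so H_1 ≅ Z × Z/2.
  H_2: rank ker ∂_2 − rank ∂_3 = (18 − 18) − 0 = 0, and there is no ∂_3, so H_2 ≅ 0.

As a check, the Euler characteristic is 9 − 27 + 18 = 0, which agrees with 1 − 1 + 0 = 0.

H_0 ≅ Z,  H_1 ≅ Z × Z/2,  H_2 = 0.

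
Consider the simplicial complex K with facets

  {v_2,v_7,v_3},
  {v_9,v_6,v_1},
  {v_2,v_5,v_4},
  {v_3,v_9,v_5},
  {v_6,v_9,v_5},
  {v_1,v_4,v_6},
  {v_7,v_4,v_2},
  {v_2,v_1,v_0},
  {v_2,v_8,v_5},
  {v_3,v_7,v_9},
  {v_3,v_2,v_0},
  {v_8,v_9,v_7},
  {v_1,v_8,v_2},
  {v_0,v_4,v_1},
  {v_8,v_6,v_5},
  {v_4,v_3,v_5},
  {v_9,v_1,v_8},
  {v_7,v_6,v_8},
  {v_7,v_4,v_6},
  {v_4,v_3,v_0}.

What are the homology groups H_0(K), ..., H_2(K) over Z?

H_0 = Z,  H_1 = Z ⊕ Z/2,  H_2 = 0.

Fix the vertex order v_0 < v_1 < v_2 < v_3 < v_4 < v_5 < v_6 < v_7 < v_8 < v_9 and write every simplex with vertices in increasing order. Then dim K = 2 and the simplices of K are:

  0-simplices (10): [v_0], [v_1], [v_2], [v_3], [v_4], [v_5], [v_6], [v_7], [v_8], [v_9]
  1-simplices (30): (30 of them)
  2-simplices (20): (20 of them)

so the chain groups are C_0 ≅ Z^10, C_1 ≅ Z^30, C_2 ≅ Z^20.

Boundary ∂_1: C_1 → C_0 is given by ∂[p,q] = [q] − [p]. For instance
  ∂[v_6,v_8] = [v_8] − [v_6].
The 10×30 boundary matrix has rank 9 and Smith normal form diag(1,1,1,1,1,1,1,1,1).

Boundary ∂_2: C_2 → C_1 maps a triangle to the signed sum of its edges. For instance
  ∂[v_1,v_6,v_9] = [v_6,v_9] − [v_1,v_9] + [v_1,v_6],
  ∂[v_2,v_5,v_8] = [v_5,v_8] − [v_2,v_8] + [v_2,v_5].
The 30×20 boundary matrix has rank 20 and Smith normal form diag(1,1,1,1,1,1,1,1,1,1,1,1,1,1,1,1,1,1,1,2).

From H_k ≅ ker(∂_k) / im(∂_{k+1}) we obtain:

  H_0: rank C_0 − rank ∂_1 = 10 − 9 = 1, and the invariant factors of ∂_1 are all 1, so H_0 = Z.
  H_1: rank ker ∂_1 − rank ∂_2 = (30 − 9) − 20 = 1, and ∂_2 has invariant factor 2 > 1, so H_1 = Z ⊕ Z/2.
  H_2: rank ker ∂_2 − rank ∂_3 = (20 − 20) − 0 = 0, and there is no ∂_3, so H_2 = 0.

As a check, the Euler characteristic is 10 − 30 + 20 = 0, which agrees with 1 − 1 + 0 = 0.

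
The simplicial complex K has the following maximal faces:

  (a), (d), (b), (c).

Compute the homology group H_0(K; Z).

Order the vertices as a < b < c < d. Listing each simplex with vertices in this order, K has dimension 0 with simplices:

  0-simplices (4): a, b, c, d

Hence C_0 ≅ Z^4.

Now H_k = ker ∂_k / im ∂_{k+1}, so:

  H_0: rank C_0 − rank ∂_1 = 4 − 0 = 4, and there is no ∂_1, so H_0 ≅ Z^4.

(K is a triangulation of a set of 4 points.)

H_0 ≅ Z^4.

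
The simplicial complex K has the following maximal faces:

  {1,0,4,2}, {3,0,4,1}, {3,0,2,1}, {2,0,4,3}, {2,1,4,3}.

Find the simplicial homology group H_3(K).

Fix the vertex order 0 < 1 < 2 < 3 < 4 and write every simplex with vertices in increasing order. Then dim K = 3 and the simplices of K are:

  0-simplices (5): [0], [1], [2], [3], [4]
  1-simplices (10): [0,1], [0,2], [0,3], [0,4], [1,2], [1,3], [1,4], [2,3], [2,4], [3,4]
  2-simplices (10): [0,1,2], [0,1,3], [0,1,4], [0,2,3], [0,2,4], [0,3,4], [1,2,3], [1,2,4], [1,3,4], [2,3,4]
  3-simplices (5): [0,1,2,3], [0,1,2,4], [0,1,3,4], [0,2,3,4], [1,2,3,4]

so the chain groups are C_0 ≅ Z^5, C_1 ≅ Z^10, C_2 ≅ Z^10, C_3 ≅ Z^5.

The boundary map ∂_1: C_1 → C_0 is given by ∂[p,q] = [q] − [p].
As a 5×10 matrix over Z this has rank 4, with invariant factors (1,1,1,1).

Boundary ∂_2: C_2 → C_1 acts by ∂[p,q,r] = [q,r] − [p,r] + [p,q]. For instance
  ∂[1,2,3] = [2,3] − [1,3] + [1,2],
  ∂[0,3,4] = [3,4] − [0,4] + [0,3].
The 10×10 boundary matrix has rank 6 and Smith normal form diag(1,1,1,1,1,1).

The boundary map ∂_3: C_3 → C_2 sends each 3-simplex σ to the alternating sum Σ_i (−1)^i (σ with its i-th vertex removed). For instance
  ∂[0,1,2,3] = [1,2,3] − [0,2,3] + [0,1,3] − [0,1,2],
  ∂[0,2,3,4] = [2,3,4] − [0,3,4] + [0,2,4] − [0,2,3].
This gives a 10×5 integer matrix of rank 4; reducing to Smith normal form yields diagonal entries (1,1,1,1).

Reading off H_k = ker ∂_k / im ∂_{k+1}:

  H_3: rank ker ∂_3 − rank ∂_4 = (5 − 4) − 0 = 1, and there is no ∂_4, so H_3 = Z.

(K is a triangulation of the 3-sphere S^3.)

H_3 = Z.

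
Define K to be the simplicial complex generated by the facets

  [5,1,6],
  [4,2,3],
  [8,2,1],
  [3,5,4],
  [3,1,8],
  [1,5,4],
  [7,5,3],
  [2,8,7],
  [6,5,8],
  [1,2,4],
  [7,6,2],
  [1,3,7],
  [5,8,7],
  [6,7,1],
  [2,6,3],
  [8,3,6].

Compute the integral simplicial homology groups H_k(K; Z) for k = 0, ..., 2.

Take the total order 1 < 2 < 3 < 4 < 5 < 6 < 7 < 8 on the vertex set. Then K (dimension 2) consists of the simplices:

  0-simplices (8): [1], [2], [3], [4], [5], [6], [7], [8]
  1-simplices (24): (24 of them)
  2-simplices (16): [1,2,4], [1,2,8], [1,3,7], [1,3,8], [1,4,5], [1,5,6], [1,6,7], [2,3,4], [2,3,6], [2,6,7], [2,7,8], [3,4,5], [3,5,7], [3,6,8], [5,6,8], [5,7,8]

Hence C_0 ≅ Z^8, C_1 ≅ Z^24, C_2 ≅ Z^16.

The boundary map ∂_1: C_1 → C_0 maps an edge to its endpoints' difference, ∂[p,q] = q − p.
This gives a 8×24 integer matrix of rank 7; reducing to Smith normal form yields diagonal entries (1,1,1,1,1,1,1).

The boundary map ∂_2: C_2 → C_1 sends each 2-simplex [p,q,r] to [q,r] − [p,r] + [p,q]. For instance
  ∂[3,6,8] = [6,8] − [3,8] + [3,6],
  ∂[2,6,7] = [6,7] − [2,7] + [2,6].
As a 24×16 matrix over Z this has rank 15, with invariant factors (1,1,1,1,1,1,1,1,1,1,1,1,1,1,1).

Computing H_k = (kernel of ∂_k) / (image of ∂_{k+1}):

  H_0: rank C_0 − rank ∂_1 = 8 − 7 = 1, and the invariant factors of ∂_1 are all 1, so H_0 ≅ Z.
  H_1: rank ker ∂_1 − rank ∂_2 = (24 − 7) − 15 = 2, and the invariant factors of ∂_2 are all 1, so H_1 ≅ Z^2.
  H_2: rank ker ∂_2 − rank ∂_3 = (16 − 15) − 0 = 1, and there is no ∂_3, so H_2 ≅ Z.

H_0 = Z,  H_1 = Z^2,  H_2 = Z.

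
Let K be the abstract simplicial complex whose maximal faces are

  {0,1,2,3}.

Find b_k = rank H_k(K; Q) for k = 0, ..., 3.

K has 4 vertices, 6 edges, 4 triangles, 1 3-simplex.
rank ∂_0 = 0, rank ∂_1 = 3 ⇒ b_0 = 4 − 0 − 3 = 1; all invariant factors of ∂_1 are 1 so no torsion. So H_0 = Z.
rank ∂_1 = 3, rank ∂_2 = 3 ⇒ b_1 = 6 − 3 − 3 = 0; all invariant factors of ∂_2 are 1 so no torsion. So H_1 = 0.
rank ∂_2 = 3, rank ∂_3 = 1 ⇒ b_2 = 4 − 3 − 1 = 0; all invariant factors of ∂_3 are 1 so no torsion. So H_2 = 0.
rank ∂_3 = 1, rank ∂_4 = 0 ⇒ b_3 = 1 − 1 − 0 = 0. So H_3 = 0.

b_0 = 1, b_1 = 0, b_2 = 0, b_3 = 0.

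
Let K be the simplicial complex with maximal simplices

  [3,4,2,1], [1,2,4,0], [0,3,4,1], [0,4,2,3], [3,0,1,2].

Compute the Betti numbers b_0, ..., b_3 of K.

b_0 = 1, b_1 = 0, b_2 = 0, b_3 = 1.

Fix the vertex order 0 < 1 < 2 < 3 < 4 and write every simplex with vertices in increasing order. Then dim K = 3 and the simplices of K are:

  0-simplices (5): [0], [1], [2], [3], [4]
  1-simplices (10): [0,1], [0,2], [0,3], [0,4], [1,2], [1,3], [1,4], [2,3], [2,4], [3,4]
  2-simplices (10): [0,1,2], [0,1,3], [0,1,4], [0,2,3], [0,2,4], [0,3,4], [1,2,3], [1,2,4], [1,3,4], [2,3,4]
  3-simplices (5): [0,1,2,3], [0,1,2,4], [0,1,3,4], [0,2,3,4], [1,2,3,4]

Hence C_0 ≅ Z^5, C_1 ≅ Z^10, C_2 ≅ Z^10, C_3 ≅ Z^5.

Boundary ∂_1: C_1 → C_0 is given by ∂[p,q] = [q] − [p]. For instance
  ∂[0,4] = [4] − [0].
The resulting 5×10 matrix has rank 4, and its Smith normal form has invariant factors (1,1,1,1).

Boundary ∂_2: C_2 → C_1 maps a triangle to the signed sum of its edges. For instance
  ∂[0,1,4] = [1,4] − [0,4] + [0,1],
  ∂[0,1,3] = [1,3] − [0,3] + [0,1].
The resulting 10×10 matrix has rank 6, and its Smith normal form has invariant factors (1,1,1,1,1,1).

Boundary ∂_3: C_3 → C_2 sends each 3-simplex σ to the alternating sum Σ_i (−1)^i (σ with its i-th vertex removed). For instance
  ∂[0,1,2,4] = [1,2,4] − [0,2,4] + [0,1,4] − [0,1,2],
  ∂[0,1,2,3] = [1,2,3] − [0,2,3] + [0,1,3] − [0,1,2].
The 10×5 boundary matrix has rank 4 and Smith normal form diag(1,1,1,1).

Reading off H_k = ker ∂_k / im ∂_{k+1}:

  H_0: rank C_0 − rank ∂_1 = 5 − 4 = 1, and the invariant factors of ∂_1 are all 1, so H_0 = Z.
  H_1: rank ker ∂_1 − rank ∂_2 = (10 − 4) − 6 = 0, and the invariant factors of ∂_2 are all 1, so H_1 = 0.
  H_2: rank ker ∂_2 − rank ∂_3 = (10 − 6) − 4 = 0, and the invariant factors of ∂_3 are all 1, so H_2 = 0.
  H_3: rank ker ∂_3 − rank ∂_4 = (5 − 4) − 0 = 1, and there is no ∂_4, so H_3 = Z.

Hence the Betti numbers are b_0 = 1, b_1 = 0, b_2 = 0, b_3 = 1.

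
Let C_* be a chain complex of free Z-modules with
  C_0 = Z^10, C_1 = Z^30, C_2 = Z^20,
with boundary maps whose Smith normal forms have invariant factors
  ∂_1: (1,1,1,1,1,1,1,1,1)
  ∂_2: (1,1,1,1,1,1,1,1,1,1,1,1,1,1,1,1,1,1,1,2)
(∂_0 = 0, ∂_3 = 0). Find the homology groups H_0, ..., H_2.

H_0 ≅ Z,  H_1 ≅ Z ⊕ Z/2,  H_2 = 0.

H_0: b_0 = 10 − 0 − 9 = 1; torsion from ∂_1 factors > 1: none. So H_0 ≅ Z.
H_1: b_1 = 30 − 9 − 20 = 1; torsion from ∂_2 factors > 1: [2]. So H_1 ≅ Z ⊕ Z/2.
H_2: b_2 = 20 − 20 − 0 = 0; torsion from ∂_3 factors > 1: none. So H_2 ≅ 0.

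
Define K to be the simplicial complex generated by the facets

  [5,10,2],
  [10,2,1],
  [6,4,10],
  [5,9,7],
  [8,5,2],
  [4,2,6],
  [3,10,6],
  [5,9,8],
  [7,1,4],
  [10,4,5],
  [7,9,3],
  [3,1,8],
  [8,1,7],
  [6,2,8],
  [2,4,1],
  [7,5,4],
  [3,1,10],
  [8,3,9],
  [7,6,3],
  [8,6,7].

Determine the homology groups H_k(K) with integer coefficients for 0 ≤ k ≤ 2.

H_0 = Z,  H_1 = Z × Z/2,  H_2 = 0.

We work with the vertex ordering 1 < 2 < 3 < 4 < 5 < 6 < 7 < 8 < 9 < 10. The simplices of K, each written with vertices in increasing order, are:

  0-simplices (10): [1], [2], [3], [4], [5], [6], [7], [8], [9], [10]
  1-simplices (30): (30 of them)
  2-simplices (20): (20 of them)

giving chain groups C_0 ≅ Z^10, C_1 ≅ Z^30, C_2 ≅ Z^20.

The boundary map ∂_1: C_1 → C_0 is given by ∂[p,q] = [q] − [p].
The 10×30 boundary matrix has rank 9 and Smith normal form diag(1,1,1,1,1,1,1,1,1).

∂_2: C_2 → C_1 sends each 2-simplex [p,q,r] to [q,r] − [p,r] + [p,q]. For instance
  ∂[2,6,8] = [6,8] − [2,8] + [2,6],
  ∂[4,5,7] = [5,7] − [4,7] + [4,5].
The 30×20 boundary matrix has rank 20 and Smith normal form diag(1,1,1,1,1,1,1,1,1,1,1,1,1,1,1,1,1,1,1,2).

Now H_k = ker ∂_k / im ∂_{k+1}, so:

  H_0: rank C_0 − rank ∂_1 = 10 − 9 = 1, and the invariant factors of ∂_1 are all 1, so H_0 ≅ Z.
  H_1: rank ker ∂_1 − rank ∂_2 = (30 − 9) − 20 = 1, and ∂_2 has invariant factor 2 > 1, so H_1 ≅ Z × Z/2.
  H_2: rank ker ∂_2 − rank ∂_3 = (20 − 20) − 0 = 0, and there is no ∂_3, so H_2 ≅ 0.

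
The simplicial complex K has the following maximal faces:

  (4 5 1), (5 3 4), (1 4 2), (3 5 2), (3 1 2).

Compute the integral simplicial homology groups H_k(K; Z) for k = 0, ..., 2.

H_0 ≅ Z,  H_1 ≅ Z,  H_2 = 0.

Take the total order 1 < 2 < 3 < 4 < 5 on the vertex set. Then K (dimension 2) consists of the simplices:

  0-simplices (5): [1], [2], [3], [4], [5]
  1-simplices (10): [1,2], [1,3], [1,4], [1,5], [2,3], [2,4], [2,5], [3,4], [3,5], [4,5]
  2-simplices (5): [1,2,3], [1,2,4], [1,4,5], [2,3,5], [3,4,5]

Hence C_0 ≅ Z^5, C_1 ≅ Z^10, C_2 ≅ Z^5.

∂_1: C_1 → C_0 maps an edge to its endpoints' difference, ∂[p,q] = q − p.
The 5×10 boundary matrix has rank 4 and Smith normal form diag(1,1,1,1).

The boundary map ∂_2: C_2 → C_1 maps a triangle to the signed sum of its edges. For instance
  ∂[3,4,5] = [4,5] − [3,5] + [3,4],
  ∂[2,3,5] = [3,5] − [2,5] + [2,3].
The resulting 10×5 matrix has rank 5, and its Smith normal form has invariant factors (1,1,1,1,1).

From H_k ≅ ker(∂_k) / im(∂_{k+1}) we obtain:

  H_0: rank C_0 − rank ∂_1 = 5 − 4 = 1, and the invariant factors of ∂_1 are all 1, so H_0 = Z.
  H_1: rank ker ∂_1 − rank ∂_2 = (10 − 4) − 5 = 1, and the invariant factors of ∂_2 are all 1, so H_1 = Z.
  H_2: rank ker ∂_2 − rank ∂_3 = (5 − 5) − 0 = 0, and there is no ∂_3, so H_2 = 0.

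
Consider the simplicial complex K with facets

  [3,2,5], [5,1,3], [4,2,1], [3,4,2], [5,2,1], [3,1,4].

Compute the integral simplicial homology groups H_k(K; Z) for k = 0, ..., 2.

H_0 = Z,  H_1 = 0,  H_2 = Z.

Fix the vertex order 1 < 2 < 3 < 4 < 5 and write every simplex with vertices in increasing order. Then dim K = 2 and the simplices of K are:

  0-simplices (5): [1], [2], [3], [4], [5]
  1-simplices (9): [1,2], [1,3], [1,4], [1,5], [2,3], [2,4], [2,5], [3,4], [3,5]
  2-simplices (6): [1,2,4], [1,2,5], [1,3,4], [1,3,5], [2,3,4], [2,3,5]

Hence C_0 ≅ Z^5, C_1 ≅ Z^9, C_2 ≅ Z^6.

∂_1: C_1 → C_0 sends each edge [p,q] (with p < q) to q − p. For instance
  ∂[2,4] = [4] − [2].
The 5×9 boundary matrix has rank 4 and Smith normal form diag(1,1,1,1).

Boundary ∂_2: C_2 → C_1 maps a triangle to the signed sum of its edges. For instance
  ∂[1,2,4] = [2,4] − [1,4] + [1,2],
  ∂[2,3,5] = [3,5] − [2,5] + [2,3].
The resulting 9×6 matrix has rank 5, and its Smith normal form has invariant factors (1,1,1,1,1).

Computing H_k = (kernel of ∂_k) / (image of ∂_{k+1}):

  H_0: rank C_0 − rank ∂_1 = 5 − 4 = 1, and the invariant factors of ∂_1 are all 1, so H_0 ≅ Z.
  H_1: rank ker ∂_1 − rank ∂_2 = (9 − 4) − 5 = 0, and the invariant factors of ∂_2 are all 1, so H_1 ≅ 0.
  H_2: rank ker ∂_2 − rank ∂_3 = (6 − 5) − 0 = 1, and there is no ∂_3, so H_2 ≅ Z.

(K is a triangulation of the 2-sphere S^2.)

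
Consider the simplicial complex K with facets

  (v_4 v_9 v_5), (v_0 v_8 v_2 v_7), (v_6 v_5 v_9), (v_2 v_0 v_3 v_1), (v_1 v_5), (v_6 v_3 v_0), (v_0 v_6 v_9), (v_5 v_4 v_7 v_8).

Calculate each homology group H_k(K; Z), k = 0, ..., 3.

Take the total order v_0 < v_1 < v_2 < v_3 < v_4 < v_5 < v_6 < v_7 < v_8 < v_9 on the vertex set. Then K (dimension 3) consists of the simplices:

  0-simplices (10): [v_0], [v_1], [v_2], [v_3], [v_4], [v_5], [v_6], [v_7], [v_8], [v_9]
  1-simplices (24): (24 of them)
  2-simplices (16): (16 of them)
  3-simplices (3): [v_0,v_1,v_2,v_3], [v_0,v_2,v_7,v_8], [v_4,v_5,v_7,v_8]

so the chain groups are C_0 ≅ Z^10, C_1 ≅ Z^24, C_2 ≅ Z^16, C_3 ≅ Z^3.

Boundary ∂_1: C_1 → C_0 maps an edge to its endpoints' difference, ∂[p,q] = q − p. For instance
  ∂[v_0,v_9] = [v_9] − [v_0].
The resulting 10×24 matrix has rank 9, and its Smith normal form has invariant factors (1,1,1,1,1,1,1,1,1).

Boundary ∂_2: C_2 → C_1 acts by ∂[p,q,r] = [q,r] − [p,r] + [p,q]. For instance
  ∂[v_4,v_7,v_8] = [v_7,v_8] − [v_4,v_8] + [v_4,v_7],
  ∂[v_0,v_7,v_8] = [v_7,v_8] − [v_0,v_8] + [v_0,v_7].
The resulting 24×16 matrix has rank 13, and its Smith normal form has invariant factors (1,1,1,1,1,1,1,1,1,1,1,1,1).

∂_3: C_3 → C_2 sends each 3-simplex σ to the alternating sum Σ_i (−1)^i (σ with its i-th vertex removed). For instance
  ∂[v_0,v_1,v_2,v_3] = [v_1,v_2,v_3] − [v_0,v_2,v_3] + [v_0,v_1,v_3] − [v_0,v_1,v_2],
  ∂[v_4,v_5,v_7,v_8] = [v_5,v_7,v_8] − [v_4,v_7,v_8] + [v_4,v_5,v_8] − [v_4,v_5,v_7].
The 16×3 boundary matrix has rank 3 and Smith normal form diag(1,1,1).

Now H_k = ker ∂_k / im ∂_{k+1}, so:

  H_0: rank C_0 − rank ∂_1 = 10 − 9 = 1, and the invariant factors of ∂_1 are all 1, so H_0 ≅ Z.
  H_1: rank ker ∂_1 − rank ∂_2 = (24 − 9) − 13 = 2, and the invariant factors of ∂_2 are all 1, so H_1 ≅ Z^2.
  H_2: rank ker ∂_2 − rank ∂_3 = (16 − 13) − 3 = 0, and the invariant factors of ∂_3 are all 1, so H_2 ≅ 0.
  H_3: rank ker ∂_3 − rank ∂_4 = (3 − 3) − 0 = 0, and there is no ∂_4, so H_3 ≅ 0.

As a check, the Euler characteristic is 10 − 24 + 16 − 3 = -1, which agrees with 1 − 2 + 0 − 0 = -1.

H_0 ≅ Z,  H_1 ≅ Z^2,  H_2 = 0,  H_3 = 0.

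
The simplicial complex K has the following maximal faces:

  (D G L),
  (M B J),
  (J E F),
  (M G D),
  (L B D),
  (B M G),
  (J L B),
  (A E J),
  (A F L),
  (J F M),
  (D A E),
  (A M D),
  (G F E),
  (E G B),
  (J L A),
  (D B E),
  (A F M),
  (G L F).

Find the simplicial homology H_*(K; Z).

Take the total order A < B < D < E < F < G < J < L < M on the vertex set. Then K (dimension 2) consists of the simplices:

  0-simplices (9): A, B, D, E, F, G, J, L, M
  1-simplices (27): AD, AE, AF, AJ, AL, AM, BD, BE, BG, BJ, BL, BM, DE, DG, DL, DM, EF, EG, EJ, FG, FJ, FL, FM, GL, GM, JL, JM
  2-simplices (18): ADE, ADM, AEJ, AFL, AFM, AJL, BDE, BDL, BEG, BGM, BJL, BJM, DGL, DGM, EFG, EFJ, FGL, FJM

giving chain groups C_0 ≅ Z^9, C_1 ≅ Z^27, C_2 ≅ Z^18.

∂_1: C_1 → C_0 sends each edge [p,q] (with p < q) to q − p. For instance
  ∂FL = L − F.
The 9×27 boundary matrix has rank 8 and Smith normal form diag(1,1,1,1,1,1,1,1).

∂_2: C_2 → C_1 acts by ∂[p,q,r] = [q,r] − [p,r] + [p,q]. For instance
  ∂ADE = DE − AE + AD,
  ∂DGM = GM − DM + DG.
As a 27×18 matrix over Z this has rank 18, with invariant factors (1,1,1,1,1,1,1,1,1,1,1,1,1,1,1,1,1,2).

Computing H_k = (kernel of ∂_k) / (image of ∂_{k+1}):

  H_0: rank C_0 − rank ∂_1 = 9 − 8 = 1, and the invariant factors of ∂_1 are all 1, so H_0 ≅ Z.
  H_1: rank ker ∂_1 − rank ∂_2 = (27 − 8) − 18 = 1, and ∂_2 has invariant factor 2 > 1, so H_1 ≅ Z × Z/2.
  H_2: rank ker ∂_2 − rank ∂_3 = (18 − 18) − 0 = 0, and there is no ∂_3, so H_2 ≅ 0.

H_0 = Z,  H_1 = Z × Z/2,  H_2 = 0.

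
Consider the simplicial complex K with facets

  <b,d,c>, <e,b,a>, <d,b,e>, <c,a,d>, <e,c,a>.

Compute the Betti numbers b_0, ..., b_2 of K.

We work with the vertex ordering a < b < c < d < e. The simplices of K, each written with vertices in increasing order, are:

  0-simplices (5): a, b, c, d, e
  1-simplices (10): ab, ac, ad, ae, bc, bd, be, cd, ce, de
  2-simplices (5): abe, acd, ace, bcd, bde

Hence C_0 ≅ Z^5, C_1 ≅ Z^10, C_2 ≅ Z^5.

The boundary map ∂_1: C_1 → C_0 maps an edge to its endpoints' difference, ∂[p,q] = q − p.
The resulting 5×10 matrix has rank 4, and its Smith normal form has invariant factors (1,1,1,1).

∂_2: C_2 → C_1 sends each 2-simplex [p,q,r] to [q,r] − [p,r] + [p,q]. For instance
  ∂ace = ce − ae + ac,
  ∂bde = de − be + bd.
This gives a 10×5 integer matrix of rank 5; reducing to Smith normal form yields diagonal entries (1,1,1,1,1).

From H_k ≅ ker(∂_k) / im(∂_{k+1}) we obtain:

  H_0: rank C_0 − rank ∂_1 = 5 − 4 = 1, and the invariant factors of ∂_1 are all 1, so H_0 = Z.
  H_1: rank ker ∂_1 − rank ∂_2 = (10 − 4) − 5 = 1, and the invariant factors of ∂_2 are all 1, so H_1 = Z.
  H_2: rank ker ∂_2 − rank ∂_3 = (5 − 5) − 0 = 0, and there is no ∂_3, so H_2 = 0.

Hence the Betti numbers are b_0 = 1, b_1 = 1, b_2 = 0.

b_0 = 1, b_1 = 1, b_2 = 0.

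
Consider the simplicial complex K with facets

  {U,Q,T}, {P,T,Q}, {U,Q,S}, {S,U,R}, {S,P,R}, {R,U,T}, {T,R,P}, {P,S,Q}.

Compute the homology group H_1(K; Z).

H_1 ≅ 0.

Order the vertices as P < Q < R < S < T < U. Listing each simplex with vertices in this order, K has dimension 2 with simplices:

  0-simplices (6): P, Q, R, S, T, U
  1-simplices (12): PQ, PR, PS, PT, QS, QT, QU, RS, RT, RU, SU, TU
  2-simplices (8): PQS, PQT, PRS, PRT, QSU, QTU, RSU, RTU

Hence C_0 ≅ Z^6, C_1 ≅ Z^12, C_2 ≅ Z^8.

The boundary map ∂_1: C_1 → C_0 is given by ∂[p,q] = [q] − [p]. For instance
  ∂RS = S − R.
As a 6×12 matrix over Z this has rank 5, with invariant factors (1,1,1,1,1).

Boundary ∂_2: C_2 → C_1 acts by ∂[p,q,r] = [q,r] − [p,r] + [p,q]. For instance
  ∂PRS = RS − PS + PR,
  ∂PRT = RT − PT + PR.
As a 12×8 matrix over Z this has rank 7, with invariant factors (1,1,1,1,1,1,1).

From H_k ≅ ker(∂_k) / im(∂_{k+1}) we obtain:

  H_1: rank ker ∂_1 − rank ∂_2 = (12 − 5) − 7 = 0, and the invariant factors of ∂_2 are all 1, so H_1 = 0.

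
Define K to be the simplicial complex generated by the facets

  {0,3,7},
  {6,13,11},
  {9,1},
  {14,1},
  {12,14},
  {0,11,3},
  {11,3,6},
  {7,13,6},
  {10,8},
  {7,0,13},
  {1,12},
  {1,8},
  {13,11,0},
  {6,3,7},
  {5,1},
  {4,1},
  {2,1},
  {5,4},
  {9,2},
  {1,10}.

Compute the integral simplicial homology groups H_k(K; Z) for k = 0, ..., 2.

K has 15 vertices, 24 edges, 8 triangles.
rank ∂_0 = 0, rank ∂_1 = 13 ⇒ b_0 = 15 − 0 − 13 = 2; all invariant factors of ∂_1 are 1 so no torsion. So H_0 ≅ Z^2.
rank ∂_1 = 13, rank ∂_2 = 7 ⇒ b_1 = 24 − 13 − 7 = 4; all invariant factors of ∂_2 are 1 so no torsion. So H_1 ≅ Z^4.
rank ∂_2 = 7, rank ∂_3 = 0 ⇒ b_2 = 8 − 7 − 0 = 1. So H_2 ≅ Z.

H_0 = Z^2,  H_1 = Z^4,  H_2 = Z.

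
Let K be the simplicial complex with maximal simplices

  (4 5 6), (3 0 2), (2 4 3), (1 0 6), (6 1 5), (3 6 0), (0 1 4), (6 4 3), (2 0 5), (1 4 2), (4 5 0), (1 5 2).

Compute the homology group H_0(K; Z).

H_0 = Z.

Order the vertices as 0 < 1 < 2 < 3 < 4 < 5 < 6. Listing each simplex with vertices in this order, K has dimension 2 with simplices:

  0-simplices (7): [0], [1], [2], [3], [4], [5], [6]
  1-simplices (18): [0,1], [0,2], [0,3], [0,4], [0,5], [0,6], [1,2], [1,4], [1,5], [1,6], [2,3], [2,4], [2,5], [3,4], [3,6], [4,5], [4,6], [5,6]
  2-simplices (12): [0,1,4], [0,1,6], [0,2,3], [0,2,5], [0,3,6], [0,4,5], [1,2,4], [1,2,5], [1,5,6], [2,3,4], [3,4,6], [4,5,6]

so the chain groups are C_0 ≅ Z^7, C_1 ≅ Z^18, C_2 ≅ Z^12.

The boundary map ∂_1: C_1 → C_0 is given by ∂[p,q] = [q] − [p]. For instance
  ∂[1,6] = [6] − [1].
The resulting 7×18 matrix has rank 6, and its Smith normal form has invariant factors (1,1,1,1,1,1).

Boundary ∂_2: C_2 → C_1 acts by ∂[p,q,r] = [q,r] − [p,r] + [p,q]. For instance
  ∂[1,2,5] = [2,5] − [1,5] + [1,2],
  ∂[0,1,4] = [1,4] − [0,4] + [0,1].
This gives a 18×12 integer matrix of rank 12; reducing to Smith normal form yields diagonal entries (1,1,1,1,1,1,1,1,1,1,1,2).

Computing H_k = (kernel of ∂_k) / (image of ∂_{k+1}):

  H_0: rank C_0 − rank ∂_1 = 7 − 6 = 1, and the invariant factors of ∂_1 are all 1, so H_0 = Z.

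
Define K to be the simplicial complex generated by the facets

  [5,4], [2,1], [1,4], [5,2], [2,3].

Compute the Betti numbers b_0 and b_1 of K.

Take the total order 1 < 2 < 3 < 4 < 5 on the vertex set. Then K (dimension 1) consists of the simplices:

  0-simplices (5): [1], [2], [3], [4], [5]
  1-simplices (5): [1,2], [1,4], [2,3], [2,5], [4,5]

so the chain groups are C_0 ≅ Z^5, C_1 ≅ Z^5.

∂_1: C_1 → C_0 sends each edge [p,q] (with p < q) to q − p. For instance
  ∂[1,4] = [4] − [1].
The resulting 5×5 matrix has rank 4, and its Smith normal form has invariant factors (1,1,1,1).

Now H_k = ker ∂_k / im ∂_{k+1}, so:

  H_0: rank C_0 − rank ∂_1 = 5 − 4 = 1, and the invariant factors of ∂_1 are all 1, so H_0 ≅ Z.
  H_1: rank ker ∂_1 − rank ∂_2 = (5 − 4) − 0 = 1, and there is no ∂_2, so H_1 ≅ Z.

Hence the Betti numbers are b_0 = 1, b_1 = 1.

b_0 = 1, b_1 = 1.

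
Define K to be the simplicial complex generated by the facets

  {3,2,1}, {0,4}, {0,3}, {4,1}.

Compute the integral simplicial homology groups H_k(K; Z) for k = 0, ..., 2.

H_0 ≅ Z,  H_1 ≅ Z,  H_2 = 0.

Fix the vertex order 0 < 1 < 2 < 3 < 4 and write every simplex with vertices in increasing order. Then dim K = 2 and the simplices of K are:

  0-simplices (5): [0], [1], [2], [3], [4]
  1-simplices (6): [0,3], [0,4], [1,2], [1,3], [1,4], [2,3]
  2-simplices (1): [1,2,3]

Hence C_0 ≅ Z^5, C_1 ≅ Z^6, C_2 ≅ Z^1.

∂_1: C_1 → C_0 is given by ∂[p,q] = [q] − [p].
As a 5×6 matrix over Z this has rank 4, with invariant factors (1,1,1,1).

Boundary ∂_2: C_2 → C_1 maps a triangle to the signed sum of its edges. For instance
  ∂[1,2,3] = [2,3] − [1,3] + [1,2].
The 6×1 boundary matrix has rank 1 and Smith normal form diag(1).

Reading off H_k = ker ∂_k / im ∂_{k+1}:

  H_0: rank C_0 − rank ∂_1 = 5 − 4 = 1, and the invariant factors of ∂_1 are all 1, so H_0 ≅ Z.
  H_1: rank ker ∂_1 − rank ∂_2 = (6 − 4) − 1 = 1, and the invariant factors of ∂_2 are all 1, so H_1 ≅ Z.
  H_2: rank ker ∂_2 − rank ∂_3 = (1 − 1) − 0 = 0, and there is no ∂_3, so H_2 ≅ 0.

As a check, the Euler characteristic is 5 − 6 + 1 = 0, which agrees with 1 − 1 + 0 = 0.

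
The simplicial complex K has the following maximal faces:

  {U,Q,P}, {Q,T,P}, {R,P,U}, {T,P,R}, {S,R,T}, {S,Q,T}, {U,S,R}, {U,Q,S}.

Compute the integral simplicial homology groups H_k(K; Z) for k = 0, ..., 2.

We work with the vertex ordering P < Q < R < S < T < U. The simplices of K, each written with vertices in increasing order, are:

  0-simplices (6): P, Q, R, S, T, U
  1-simplices (12): PQ, PR, PT, PU, QS, QT, QU, RS, RT, RU, ST, SU
  2-simplices (8): PQT, PQU, PRT, PRU, QST, QSU, RST, RSU

so the chain groups are C_0 ≅ Z^6, C_1 ≅ Z^12, C_2 ≅ Z^8.

The boundary map ∂_1: C_1 → C_0 maps an edge to its endpoints' difference, ∂[p,q] = q − p. For instance
  ∂RT = T − R.
This gives a 6×12 integer matrix of rank 5; reducing to Smith normal form yields diagonal entries (1,1,1,1,1).

The boundary map ∂_2: C_2 → C_1 acts by ∂[p,q,r] = [q,r] − [p,r] + [p,q]. For instance
  ∂RSU = SU − RU + RS,
  ∂RST = ST − RT + RS.
As a 12×8 matrix over Z this has rank 7, with invariant factors (1,1,1,1,1,1,1).

Now H_k = ker ∂_k / im ∂_{k+1}, so:

  H_0: rank C_0 − rank ∂_1 = 6 − 5 = 1, and the invariant factors of ∂_1 are all 1, so H_0 = Z.
  H_1: rank ker ∂_1 − rank ∂_2 = (12 − 5) − 7 = 0, and the invariant factors of ∂_2 are all 1, so H_1 = 0.
  H_2: rank ker ∂_2 − rank ∂_3 = (8 − 7) − 0 = 1, and there is no ∂_3, so H_2 = Z.

As a check, the Euler characteristic is 6 − 12 + 8 = 2, which agrees with 1 − 0 + 1 = 2.

H_0 ≅ Z,  H_1 = 0,  H_2 ≅ Z.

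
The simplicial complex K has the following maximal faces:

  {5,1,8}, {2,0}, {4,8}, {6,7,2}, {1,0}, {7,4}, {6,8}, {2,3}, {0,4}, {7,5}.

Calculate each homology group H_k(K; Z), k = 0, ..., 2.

Order the vertices as 0 < 1 < 2 < 3 < 4 < 5 < 6 < 7 < 8. Listing each simplex with vertices in this order, K has dimension 2 with simplices:

  0-simplices (9): [0], [1], [2], [3], [4], [5], [6], [7], [8]
  1-simplices (14): [0,1], [0,2], [0,4], [1,5], [1,8], [2,3], [2,6], [2,7], [4,7], [4,8], [5,7], [5,8], [6,7], [6,8]
  2-simplices (2): [1,5,8], [2,6,7]

so the chain groups are C_0 ≅ Z^9, C_1 ≅ Z^14, C_2 ≅ Z^2.

∂_1: C_1 → C_0 maps an edge to its endpoints' difference, ∂[p,q] = q − p. For instance
  ∂[0,4] = [4] − [0].
The 9×14 boundary matrix has rank 8 and Smith normal form diag(1,1,1,1,1,1,1,1).

The boundary map ∂_2: C_2 → C_1 sends each 2-simplex [p,q,r] to [q,r] − [p,r] + [p,q]. For instance
  ∂[1,5,8] = [5,8] − [1,8] + [1,5],
  ∂[2,6,7] = [6,7] − [2,7] + [2,6].
As a 14×2 matrix over Z this has rank 2, with invariant factors (1,1).

Reading off H_k = ker ∂_k / im ∂_{k+1}:

  H_0: rank C_0 − rank ∂_1 = 9 − 8 = 1, and the invariant factors of ∂_1 are all 1, so H_0 ≅ Z.
  H_1: rank ker ∂_1 − rank ∂_2 = (14 − 8) − 2 = 4, and the invariant factors of ∂_2 are all 1, so H_1 ≅ Z^4.
  H_2: rank ker ∂_2 − rank ∂_3 = (2 − 2) − 0 = 0, and there is no ∂_3, so H_2 ≅ 0.

H_0 ≅ Z,  H_1 ≅ Z^4,  H_2 = 0.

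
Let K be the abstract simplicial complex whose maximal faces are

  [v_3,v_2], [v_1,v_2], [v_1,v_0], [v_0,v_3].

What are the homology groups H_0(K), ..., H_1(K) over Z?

Take the total order v_0 < v_1 < v_2 < v_3 on the vertex set. Then K (dimension 1) consists of the simplices:

  0-simplices (4): [v_0], [v_1], [v_2], [v_3]
  1-simplices (4): [v_0,v_1], [v_0,v_3], [v_1,v_2], [v_2,v_3]

giving chain groups C_0 ≅ Z^4, C_1 ≅ Z^4.

The boundary map ∂_1: C_1 → C_0 is given by ∂[p,q] = [q] − [p]. For instance
  ∂[v_0,v_1] = [v_1] − [v_0].
The resulting 4×4 matrix has rank 3, and its Smith normal form has invariant factors (1,1,1).

Reading off H_k = ker ∂_k / im ∂_{k+1}:

  H_0: rank C_0 − rank ∂_1 = 4 − 3 = 1, and the invariant factors of ∂_1 are all 1, so H_0 = Z.
  H_1: rank ker ∂_1 − rank ∂_2 = (4 − 3) − 0 = 1, and there is no ∂_2, so H_1 = Z.

As a check, the Euler characteristic is 4 − 4 = 0, which agrees with 1 − 1 = 0.
(K is a triangulation of the circle S^1.)

H_0 = Z,  H_1 = Z.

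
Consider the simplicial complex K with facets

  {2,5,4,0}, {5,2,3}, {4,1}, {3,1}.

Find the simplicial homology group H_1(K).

H_1 = Z.

Order the vertices as 0 < 1 < 2 < 3 < 4 < 5. Listing each simplex with vertices in this order, K has dimension 3 with simplices:

  0-simplices (6): [0], [1], [2], [3], [4], [5]
  1-simplices (10): [0,2], [0,4], [0,5], [1,3], [1,4], [2,3], [2,4], [2,5], [3,5], [4,5]
  2-simplices (5): [0,2,4], [0,2,5], [0,4,5], [2,3,5], [2,4,5]
  3-simplices (1): [0,2,4,5]

giving chain groups C_0 ≅ Z^6, C_1 ≅ Z^10, C_2 ≅ Z^5, C_3 ≅ Z^1.

∂_1: C_1 → C_0 sends each edge [p,q] (with p < q) to q − p.
As a 6×10 matrix over Z this has rank 5, with invariant factors (1,1,1,1,1).

∂_2: C_2 → C_1 maps a triangle to the signed sum of its edges. For instance
  ∂[0,2,4] = [2,4] − [0,4] + [0,2],
  ∂[2,3,5] = [3,5] − [2,5] + [2,3].
The resulting 10×5 matrix has rank 4, and its Smith normal form has invariant factors (1,1,1,1).

∂_3: C_3 → C_2 sends each 3-simplex σ to the alternating sum Σ_i (−1)^i (σ with its i-th vertex removed). For instance
  ∂[0,2,4,5] = [2,4,5] − [0,4,5] + [0,2,5] − [0,2,4].
This gives a 5×1 integer matrix of rank 1; reducing to Smith normal form yields diagonal entries (1).

Now H_k = ker ∂_k / im ∂_{k+1}, so:

  H_1: rank ker ∂_1 − rank ∂_2 = (10 − 5) − 4 = 1, and the invariant factors of ∂_2 are all 1, so H_1 ≅ Z.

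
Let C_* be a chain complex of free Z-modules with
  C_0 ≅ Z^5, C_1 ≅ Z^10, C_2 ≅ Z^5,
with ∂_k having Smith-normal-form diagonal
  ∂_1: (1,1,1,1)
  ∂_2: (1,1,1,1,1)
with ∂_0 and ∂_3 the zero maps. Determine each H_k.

H_0: b_0 = 5 − 0 − 4 = 1; torsion from ∂_1 factors > 1: none. So H_0 ≅ Z.
H_1: b_1 = 10 − 4 − 5 = 1; torsion from ∂_2 factors > 1: none. So H_1 ≅ Z.
H_2: b_2 = 5 − 5 − 0 = 0; torsion from ∂_3 factors > 1: none. So H_2 ≅ 0.

H_0 ≅ Z,  H_1 ≅ Z,  H_2 = 0.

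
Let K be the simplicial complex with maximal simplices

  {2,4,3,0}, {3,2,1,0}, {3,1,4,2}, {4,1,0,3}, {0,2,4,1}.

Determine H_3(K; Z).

H_3 = Z.

We work with the vertex ordering 0 < 1 < 2 < 3 < 4. The simplices of K, each written with vertices in increasing order, are:

  0-simplices (5): [0], [1], [2], [3], [4]
  1-simplices (10): [0,1], [0,2], [0,3], [0,4], [1,2], [1,3], [1,4], [2,3], [2,4], [3,4]
  2-simplices (10): [0,1,2], [0,1,3], [0,1,4], [0,2,3], [0,2,4], [0,3,4], [1,2,3], [1,2,4], [1,3,4], [2,3,4]
  3-simplices (5): [0,1,2,3], [0,1,2,4], [0,1,3,4], [0,2,3,4], [1,2,3,4]

Hence C_0 ≅ Z^5, C_1 ≅ Z^10, C_2 ≅ Z^10, C_3 ≅ Z^5.

∂_1: C_1 → C_0 sends each edge [p,q] (with p < q) to q − p. For instance
  ∂[0,3] = [3] − [0].
The 5×10 boundary matrix has rank 4 and Smith normal form diag(1,1,1,1).

∂_2: C_2 → C_1 sends each 2-simplex [p,q,r] to [q,r] − [p,r] + [p,q]. For instance
  ∂[0,1,4] = [1,4] − [0,4] + [0,1],
  ∂[0,2,3] = [2,3] − [0,3] + [0,2].
As a 10×10 matrix over Z this has rank 6, with invariant factors (1,1,1,1,1,1).

The boundary map ∂_3: C_3 → C_2 sends each 3-simplex σ to the alternating sum Σ_i (−1)^i (σ with its i-th vertex removed). For instance
  ∂[0,1,2,3] = [1,2,3] − [0,2,3] + [0,1,3] − [0,1,2],
  ∂[0,2,3,4] = [2,3,4] − [0,3,4] + [0,2,4] − [0,2,3].
This gives a 10×5 integer matrix of rank 4; reducing to Smith normal form yields diagonal entries (1,1,1,1).

From H_k ≅ ker(∂_k) / im(∂_{k+1}) we obtain:

  H_3: rank ker ∂_3 − rank ∂_4 = (5 − 4) − 0 = 1, and there is no ∂_4, so H_3 = Z.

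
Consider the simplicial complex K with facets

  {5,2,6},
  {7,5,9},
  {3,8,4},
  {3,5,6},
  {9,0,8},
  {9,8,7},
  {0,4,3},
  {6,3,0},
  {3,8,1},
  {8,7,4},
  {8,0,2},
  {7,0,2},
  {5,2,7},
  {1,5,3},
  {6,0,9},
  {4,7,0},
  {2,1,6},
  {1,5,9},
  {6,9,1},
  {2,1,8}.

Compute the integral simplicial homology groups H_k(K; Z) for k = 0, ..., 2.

H_0 = Z,  H_1 = Z ⊕ Z/2,  H_2 = 0.

We work with the vertex ordering 0 < 1 < 2 < 3 < 4 < 5 < 6 < 7 < 8 < 9. The simplices of K, each written with vertices in increasing order, are:

  0-simplices (10): [0], [1], [2], [3], [4], [5], [6], [7], [8], [9]
  1-simplices (30): (30 of them)
  2-simplices (20): (20 of them)

so the chain groups are C_0 ≅ Z^10, C_1 ≅ Z^30, C_2 ≅ Z^20.

∂_1: C_1 → C_0 is given by ∂[p,q] = [q] − [p]. For instance
  ∂[6,9] = [9] − [6].
The 10×30 boundary matrix has rank 9 and Smith normal form diag(1,1,1,1,1,1,1,1,1).

The boundary map ∂_2: C_2 → C_1 acts by ∂[p,q,r] = [q,r] − [p,r] + [p,q]. For instance
  ∂[1,3,8] = [3,8] − [1,8] + [1,3],
  ∂[3,5,6] = [5,6] − [3,6] + [3,5].
The resulting 30×20 matrix has rank 20, and its Smith normal form has invariant factors (1,1,1,1,1,1,1,1,1,1,1,1,1,1,1,1,1,1,1,2).

Computing H_k = (kernel of ∂_k) / (image of ∂_{k+1}):

  H_0: rank C_0 − rank ∂_1 = 10 − 9 = 1, and the invariant factors of ∂_1 are all 1, so H_0 = Z.
  H_1: rank ker ∂_1 − rank ∂_2 = (30 − 9) − 20 = 1, and ∂_2 has invariant factor 2 > 1, so H_1 = Z ⊕ Z/2.
  H_2: rank ker ∂_2 − rank ∂_3 = (20 − 20) − 0 = 0, and there is no ∂_3, so H_2 = 0.

(K is a triangulation of the Klein bottle.)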